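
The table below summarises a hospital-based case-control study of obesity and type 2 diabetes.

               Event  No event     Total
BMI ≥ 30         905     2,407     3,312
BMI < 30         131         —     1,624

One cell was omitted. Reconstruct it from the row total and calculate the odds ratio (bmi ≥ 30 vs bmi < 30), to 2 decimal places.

The missing cell is in the unexposed row: 1624 − 131 = 1493.
So a = 905, b = 2407, c = 131, d = 1493.
OR = (a·d)/(b·c) = (905 × 1493) / (2407 × 131) = 1351165 / 315317 = 4.28510

4.29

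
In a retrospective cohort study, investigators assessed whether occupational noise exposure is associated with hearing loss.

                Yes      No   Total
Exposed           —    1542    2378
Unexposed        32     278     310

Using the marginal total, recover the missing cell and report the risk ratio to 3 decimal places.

The missing cell is in the exposed row: 2378 − 1542 = 836.
So a = 836, b = 1542, c = 32, d = 278.
RR = [a/(a+b)] / [c/(c+d)] = (836/2378) / (32/310) = 0.35156/0.10323 = 3.40570

3.406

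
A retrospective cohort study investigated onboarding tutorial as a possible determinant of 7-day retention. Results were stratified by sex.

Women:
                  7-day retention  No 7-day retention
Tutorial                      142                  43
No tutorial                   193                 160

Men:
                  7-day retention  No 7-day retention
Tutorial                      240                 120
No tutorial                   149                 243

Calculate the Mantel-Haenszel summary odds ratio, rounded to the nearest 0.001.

3.056

OR_MH = Σ(aᵢdᵢ/nᵢ) / Σ(bᵢcᵢ/nᵢ), where nᵢ is the stratum total.
Stratum 1 (Women): n = 538; a·d/n = 142·160/538 = 42.2305; b·c/n = 43·193/538 = 15.4257
Stratum 2 (Men): n = 752; a·d/n = 240·243/752 = 77.5532; b·c/n = 120·149/752 = 23.7766
OR_MH = (42.2305 + 77.5532) / (15.4257 + 23.7766) = 119.7837 / 39.2022 = 3.05553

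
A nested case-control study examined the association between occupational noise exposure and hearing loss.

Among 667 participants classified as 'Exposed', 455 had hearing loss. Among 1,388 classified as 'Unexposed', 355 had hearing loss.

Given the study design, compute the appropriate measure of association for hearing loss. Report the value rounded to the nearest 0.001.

From the description: a = 455, b = 212, c = 355, d = 1033.
This is a nested case-control study: participants were sampled on outcome status, so risks in the source population cannot be estimated directly — relative risk is not valid here. The odds ratio is the appropriate measure.
OR = (a·d)/(b·c) = (455 × 1033) / (212 × 355) = 470015 / 75260 = 6.24522

6.245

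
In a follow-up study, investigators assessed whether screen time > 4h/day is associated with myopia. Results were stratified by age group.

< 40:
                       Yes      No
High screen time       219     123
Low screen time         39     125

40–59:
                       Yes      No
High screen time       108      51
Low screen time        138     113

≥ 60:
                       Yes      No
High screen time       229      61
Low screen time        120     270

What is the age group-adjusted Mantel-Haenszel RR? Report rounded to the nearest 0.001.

RR_MH = Σ(aᵢ·n₀ᵢ/nᵢ) / Σ(cᵢ·n₁ᵢ/nᵢ), with n₁ᵢ = aᵢ+bᵢ (exposed), n₀ᵢ = cᵢ+dᵢ (unexposed), nᵢ = n₁ᵢ+n₀ᵢ.
Stratum 1 (< 40): n₁ = 342, n₀ = 164, n = 506; a·n₀/n = 219·164/506 = 70.9802; c·n₁/n = 39·342/506 = 26.3597
Stratum 2 (40–59): n₁ = 159, n₀ = 251, n = 410; a·n₀/n = 108·251/410 = 66.1171; c·n₁/n = 138·159/410 = 53.5171
Stratum 3 (≥ 60): n₁ = 290, n₀ = 390, n = 680; a·n₀/n = 229·390/680 = 131.3382; c·n₁/n = 120·290/680 = 51.1765
RR_MH = (70.9802 + 66.1171 + 131.3382) / (26.3597 + 53.5171 + 51.1765) = 268.4355 / 131.0532 = 2.04829

2.048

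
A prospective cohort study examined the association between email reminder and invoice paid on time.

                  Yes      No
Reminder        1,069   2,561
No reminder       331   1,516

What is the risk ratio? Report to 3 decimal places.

Cells: a = 1069, b = 2561, c = 331, d = 1516.
Risk in exposed = 1069/3630 = 0.29449; risk in unexposed = 331/1847 = 0.17921.
RR = 0.29449 / 0.17921 = 1.64327
The risk among the exposed is 1.64 times that among the unexposed.

1.643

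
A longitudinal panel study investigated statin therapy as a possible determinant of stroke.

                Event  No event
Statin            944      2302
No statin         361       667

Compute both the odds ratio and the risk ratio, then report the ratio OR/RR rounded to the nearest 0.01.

Cells: a = 944, b = 2302, c = 361, d = 667.
OR = (944·667)/(2302·361) = 629648/831022 = 0.75768
Risk in exposed = 944/3246 = 0.29082; risk in unexposed = 361/1028 = 0.35117; RR = 0.82815
OR/RR = 0.75768 / 0.82815 = 0.91490
The outcome is not rare, so the OR lies further from 1 than the RR.

0.91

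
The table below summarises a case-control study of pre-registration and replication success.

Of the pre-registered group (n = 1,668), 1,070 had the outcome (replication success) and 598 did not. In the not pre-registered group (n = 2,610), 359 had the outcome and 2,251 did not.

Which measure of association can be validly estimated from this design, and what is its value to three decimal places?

11.219

From the description: a = 1070, b = 598, c = 359, d = 2251.
This is a case-control study: participants were sampled on outcome status, so risks in the source population cannot be estimated directly — relative risk is not valid here. The odds ratio is the appropriate measure.
OR = (a·d)/(b·c) = (1070 × 2251) / (598 × 359) = 2408570 / 214682 = 11.21925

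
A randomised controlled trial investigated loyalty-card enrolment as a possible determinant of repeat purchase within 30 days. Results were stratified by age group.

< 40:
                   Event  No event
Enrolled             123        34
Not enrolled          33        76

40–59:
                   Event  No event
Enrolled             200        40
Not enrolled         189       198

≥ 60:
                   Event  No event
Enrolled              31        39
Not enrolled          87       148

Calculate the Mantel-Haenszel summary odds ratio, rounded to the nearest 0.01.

OR_MH = Σ(aᵢdᵢ/nᵢ) / Σ(bᵢcᵢ/nᵢ), where nᵢ is the stratum total.
Stratum 1 (< 40): n = 266; a·d/n = 123·76/266 = 35.1429; b·c/n = 34·33/266 = 4.2180
Stratum 2 (40–59): n = 627; a·d/n = 200·198/627 = 63.1579; b·c/n = 40·189/627 = 12.0574
Stratum 3 (≥ 60): n = 305; a·d/n = 31·148/305 = 15.0426; b·c/n = 39·87/305 = 11.1246
OR_MH = (35.1429 + 63.1579 + 15.0426) / (4.2180 + 12.0574 + 11.1246) = 113.3434 / 27.4001 = 4.13661

4.14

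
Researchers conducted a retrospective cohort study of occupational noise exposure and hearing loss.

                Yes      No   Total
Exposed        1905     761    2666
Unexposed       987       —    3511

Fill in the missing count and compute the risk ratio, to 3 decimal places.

The missing cell is in the unexposed row: 3511 − 987 = 2524.
So a = 1905, b = 761, c = 987, d = 2524.
RR = [a/(a+b)] / [c/(c+d)] = (1905/2666) / (987/3511) = 0.71455/0.28112 = 2.54184

2.542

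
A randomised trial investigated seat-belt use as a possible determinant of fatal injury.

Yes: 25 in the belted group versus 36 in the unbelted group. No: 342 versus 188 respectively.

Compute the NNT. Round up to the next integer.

Risk in treated group = 25/367 = 0.06812; risk in control = 36/224 = 0.16071.
Absolute risk reduction = 0.16071 − 0.06812 = 0.09259
NNT = 1 / ARR = 1 / 0.09259 = 10.800 → round up → 11

11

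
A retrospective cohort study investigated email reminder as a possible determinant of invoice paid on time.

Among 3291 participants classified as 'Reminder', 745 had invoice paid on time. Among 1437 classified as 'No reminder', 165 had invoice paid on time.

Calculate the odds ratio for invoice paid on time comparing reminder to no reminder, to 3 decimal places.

2.256

From the description: a = 745, b = 2546, c = 165, d = 1272.
OR = (a·d)/(b·c) = (745 × 1272) / (2546 × 165) = 947640 / 420090 = 2.25580
The odds of invoice paid on time are about 2.26 times as high in the reminder group.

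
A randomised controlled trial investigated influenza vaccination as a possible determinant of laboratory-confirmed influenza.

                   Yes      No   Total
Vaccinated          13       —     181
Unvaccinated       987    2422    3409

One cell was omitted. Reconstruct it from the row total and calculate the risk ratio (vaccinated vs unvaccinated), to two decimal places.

0.25

The missing cell is in the exposed row: 181 − 13 = 168.
So a = 13, b = 168, c = 987, d = 2422.
RR = [a/(a+b)] / [c/(c+d)] = (13/181) / (987/3409) = 0.07182/0.28953 = 0.24807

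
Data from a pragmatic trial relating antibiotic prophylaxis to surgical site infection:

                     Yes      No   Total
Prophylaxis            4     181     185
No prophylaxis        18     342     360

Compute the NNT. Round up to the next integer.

Risk in treated group = 4/185 = 0.02162; risk in control = 18/360 = 0.05000.
Absolute risk reduction = 0.05000 − 0.02162 = 0.02838
NNT = 1 / ARR = 1 / 0.02838 = 35.238 → round up → 36

36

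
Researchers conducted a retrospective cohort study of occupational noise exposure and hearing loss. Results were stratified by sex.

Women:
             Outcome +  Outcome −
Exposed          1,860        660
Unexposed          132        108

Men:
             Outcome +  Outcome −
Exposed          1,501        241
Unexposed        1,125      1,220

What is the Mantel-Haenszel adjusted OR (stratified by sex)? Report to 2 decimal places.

5.32

OR_MH = Σ(aᵢdᵢ/nᵢ) / Σ(bᵢcᵢ/nᵢ), where nᵢ is the stratum total.
Stratum 1 (Women): n = 2760; a·d/n = 1860·108/2760 = 72.7826; b·c/n = 660·132/2760 = 31.5652
Stratum 2 (Men): n = 4087; a·d/n = 1501·1220/4087 = 448.0597; b·c/n = 241·1125/4087 = 66.3384
OR_MH = (72.7826 + 448.0597) / (31.5652 + 66.3384) = 520.8423 / 97.9036 = 5.31995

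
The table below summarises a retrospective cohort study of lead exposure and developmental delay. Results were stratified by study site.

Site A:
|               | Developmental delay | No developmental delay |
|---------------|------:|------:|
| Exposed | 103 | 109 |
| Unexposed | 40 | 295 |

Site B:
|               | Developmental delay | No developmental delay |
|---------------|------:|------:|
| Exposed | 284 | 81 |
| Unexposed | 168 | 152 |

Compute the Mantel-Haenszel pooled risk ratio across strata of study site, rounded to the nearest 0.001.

RR_MH = Σ(aᵢ·n₀ᵢ/nᵢ) / Σ(cᵢ·n₁ᵢ/nᵢ), with n₁ᵢ = aᵢ+bᵢ (exposed), n₀ᵢ = cᵢ+dᵢ (unexposed), nᵢ = n₁ᵢ+n₀ᵢ.
Stratum 1 (Site A): n₁ = 212, n₀ = 335, n = 547; a·n₀/n = 103·335/547 = 63.0804; c·n₁/n = 40·212/547 = 15.5027
Stratum 2 (Site B): n₁ = 365, n₀ = 320, n = 685; a·n₀/n = 284·320/685 = 132.6715; c·n₁/n = 168·365/685 = 89.5182
RR_MH = (63.0804 + 132.6715) / (15.5027 + 89.5182) = 195.7520 / 105.0210 = 1.86393

1.864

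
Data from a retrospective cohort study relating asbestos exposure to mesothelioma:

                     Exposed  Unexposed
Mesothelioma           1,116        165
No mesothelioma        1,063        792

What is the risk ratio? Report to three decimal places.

2.971

Reading the table with exposure as columns: a = 1116 (Exposed, case), b = 1063 (Exposed, non-case), c = 165 (Unexposed, case), d = 792.
Risk in exposed = 1116/2179 = 0.51216; risk in unexposed = 165/957 = 0.17241.
RR = 0.51216 / 0.17241 = 2.97054
The risk among the exposed is 2.97 times that among the unexposed.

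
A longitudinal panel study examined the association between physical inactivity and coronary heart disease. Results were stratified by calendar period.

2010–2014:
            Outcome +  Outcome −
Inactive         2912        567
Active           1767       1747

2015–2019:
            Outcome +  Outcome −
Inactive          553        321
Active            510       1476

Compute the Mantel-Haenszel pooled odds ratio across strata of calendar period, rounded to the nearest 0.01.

OR_MH = Σ(aᵢdᵢ/nᵢ) / Σ(bᵢcᵢ/nᵢ), where nᵢ is the stratum total.
Stratum 1 (2010–2014): n = 6993; a·d/n = 2912·1747/6993 = 727.4795; b·c/n = 567·1767/6993 = 143.2703
Stratum 2 (2015–2019): n = 2860; a·d/n = 553·1476/2860 = 285.3944; b·c/n = 321·510/2860 = 57.2413
OR_MH = (727.4795 + 285.3944) / (143.2703 + 57.2413) = 1012.8739 / 200.5115 = 5.05145

5.05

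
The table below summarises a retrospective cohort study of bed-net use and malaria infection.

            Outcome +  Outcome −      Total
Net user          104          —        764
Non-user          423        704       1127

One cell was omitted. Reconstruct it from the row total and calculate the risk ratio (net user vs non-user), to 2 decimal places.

The missing cell is in the exposed row: 764 − 104 = 660.
So a = 104, b = 660, c = 423, d = 704.
RR = [a/(a+b)] / [c/(c+d)] = (104/764) / (423/1127) = 0.13613/0.37533 = 0.36268

0.36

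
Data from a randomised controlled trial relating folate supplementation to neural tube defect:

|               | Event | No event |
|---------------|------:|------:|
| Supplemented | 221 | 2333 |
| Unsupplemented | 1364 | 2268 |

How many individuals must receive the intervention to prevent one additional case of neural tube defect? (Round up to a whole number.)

Risk in treated group = 221/2554 = 0.08653; risk in control = 1364/3632 = 0.37555.
Absolute risk reduction = 0.37555 − 0.08653 = 0.28902
NNT = 1 / ARR = 1 / 0.28902 = 3.460 → round up → 4

4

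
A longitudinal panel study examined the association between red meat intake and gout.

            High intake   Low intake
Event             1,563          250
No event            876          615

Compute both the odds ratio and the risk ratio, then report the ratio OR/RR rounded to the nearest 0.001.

1.980

Reading the table with exposure as columns: a = 1563 (High intake, case), b = 876 (High intake, non-case), c = 250 (Low intake, case), d = 615.
OR = (1563·615)/(876·250) = 961245/219000 = 4.38925
Risk in exposed = 1563/2439 = 0.64084; risk in unexposed = 250/865 = 0.28902; RR = 2.21729
OR/RR = 4.38925 / 2.21729 = 1.97955
The outcome is not rare, so the OR lies further from 1 than the RR.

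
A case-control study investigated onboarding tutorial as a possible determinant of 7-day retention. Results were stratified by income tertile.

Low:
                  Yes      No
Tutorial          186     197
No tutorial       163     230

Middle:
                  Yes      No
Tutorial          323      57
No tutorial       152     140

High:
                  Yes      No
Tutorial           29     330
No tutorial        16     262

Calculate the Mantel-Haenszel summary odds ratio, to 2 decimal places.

2.15

OR_MH = Σ(aᵢdᵢ/nᵢ) / Σ(bᵢcᵢ/nᵢ), where nᵢ is the stratum total.
Stratum 1 (Low): n = 776; a·d/n = 186·230/776 = 55.1289; b·c/n = 197·163/776 = 41.3802
Stratum 2 (Middle): n = 672; a·d/n = 323·140/672 = 67.2917; b·c/n = 57·152/672 = 12.8929
Stratum 3 (High): n = 637; a·d/n = 29·262/637 = 11.9278; b·c/n = 330·16/637 = 8.2889
OR_MH = (55.1289 + 67.2917 + 11.9278) / (41.3802 + 12.8929 + 8.2889) = 134.3483 / 62.5619 = 2.14745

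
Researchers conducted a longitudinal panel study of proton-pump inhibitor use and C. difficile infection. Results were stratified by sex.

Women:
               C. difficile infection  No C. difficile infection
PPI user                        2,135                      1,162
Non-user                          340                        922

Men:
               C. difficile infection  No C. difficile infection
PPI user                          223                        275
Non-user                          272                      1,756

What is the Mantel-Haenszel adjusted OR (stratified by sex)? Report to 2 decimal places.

5.05

OR_MH = Σ(aᵢdᵢ/nᵢ) / Σ(bᵢcᵢ/nᵢ), where nᵢ is the stratum total.
Stratum 1 (Women): n = 4559; a·d/n = 2135·922/4559 = 431.7767; b·c/n = 1162·340/4559 = 86.6594
Stratum 2 (Men): n = 2526; a·d/n = 223·1756/2526 = 155.0230; b·c/n = 275·272/2526 = 29.6120
OR_MH = (431.7767 + 155.0230) / (86.6594 + 29.6120) = 586.7997 / 116.2714 = 5.04681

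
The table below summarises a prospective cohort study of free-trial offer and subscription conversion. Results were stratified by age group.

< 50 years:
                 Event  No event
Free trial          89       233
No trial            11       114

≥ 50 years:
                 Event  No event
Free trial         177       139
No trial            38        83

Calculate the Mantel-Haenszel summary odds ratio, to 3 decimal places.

3.160

OR_MH = Σ(aᵢdᵢ/nᵢ) / Σ(bᵢcᵢ/nᵢ), where nᵢ is the stratum total.
Stratum 1 (< 50 years): n = 447; a·d/n = 89·114/447 = 22.6980; b·c/n = 233·11/447 = 5.7338
Stratum 2 (≥ 50 years): n = 437; a·d/n = 177·83/437 = 33.6178; b·c/n = 139·38/437 = 12.0870
OR_MH = (22.6980 + 33.6178) / (5.7338 + 12.0870) = 56.3158 / 17.8207 = 3.16013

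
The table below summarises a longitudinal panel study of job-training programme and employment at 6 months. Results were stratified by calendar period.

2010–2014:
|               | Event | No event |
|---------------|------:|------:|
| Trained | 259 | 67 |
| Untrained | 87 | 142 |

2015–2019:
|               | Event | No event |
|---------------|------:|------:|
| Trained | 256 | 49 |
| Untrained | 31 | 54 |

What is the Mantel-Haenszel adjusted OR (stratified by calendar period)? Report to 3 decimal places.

OR_MH = Σ(aᵢdᵢ/nᵢ) / Σ(bᵢcᵢ/nᵢ), where nᵢ is the stratum total.
Stratum 1 (2010–2014): n = 555; a·d/n = 259·142/555 = 66.2667; b·c/n = 67·87/555 = 10.5027
Stratum 2 (2015–2019): n = 390; a·d/n = 256·54/390 = 35.4462; b·c/n = 49·31/390 = 3.8949
OR_MH = (66.2667 + 35.4462) / (10.5027 + 3.8949) = 101.7128 / 14.3976 = 7.06458

7.065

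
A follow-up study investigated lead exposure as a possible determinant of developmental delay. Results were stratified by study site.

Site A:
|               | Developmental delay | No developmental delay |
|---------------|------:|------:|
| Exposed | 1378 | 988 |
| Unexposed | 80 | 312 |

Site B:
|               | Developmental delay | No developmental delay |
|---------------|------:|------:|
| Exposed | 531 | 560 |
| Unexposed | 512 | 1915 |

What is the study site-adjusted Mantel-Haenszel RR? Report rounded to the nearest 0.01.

RR_MH = Σ(aᵢ·n₀ᵢ/nᵢ) / Σ(cᵢ·n₁ᵢ/nᵢ), with n₁ᵢ = aᵢ+bᵢ (exposed), n₀ᵢ = cᵢ+dᵢ (unexposed), nᵢ = n₁ᵢ+n₀ᵢ.
Stratum 1 (Site A): n₁ = 2366, n₀ = 392, n = 2758; a·n₀/n = 1378·392/2758 = 195.8579; c·n₁/n = 80·2366/2758 = 68.6294
Stratum 2 (Site B): n₁ = 1091, n₀ = 2427, n = 3518; a·n₀/n = 531·2427/3518 = 366.3266; c·n₁/n = 512·1091/3518 = 158.7811
RR_MH = (195.8579 + 366.3266) / (68.6294 + 158.7811) = 562.1845 / 227.4106 = 2.47211

2.47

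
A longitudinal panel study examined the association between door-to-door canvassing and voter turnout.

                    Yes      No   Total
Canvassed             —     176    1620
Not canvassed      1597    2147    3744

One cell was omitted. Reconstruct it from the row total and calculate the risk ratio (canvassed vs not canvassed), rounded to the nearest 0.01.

2.09

The missing cell is in the exposed row: 1620 − 176 = 1444.
So a = 1444, b = 176, c = 1597, d = 2147.
RR = [a/(a+b)] / [c/(c+d)] = (1444/1620) / (1597/3744) = 0.89136/0.42655 = 2.08970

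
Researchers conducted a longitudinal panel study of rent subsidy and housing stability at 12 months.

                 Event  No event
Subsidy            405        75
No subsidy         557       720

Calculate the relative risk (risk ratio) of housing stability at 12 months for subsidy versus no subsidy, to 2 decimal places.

Cells: a = 405, b = 75, c = 557, d = 720.
Risk in exposed = 405/480 = 0.84375; risk in unexposed = 557/1277 = 0.43618.
RR = 0.84375 / 0.43618 = 1.93441
The risk among the exposed is 1.93 times that among the unexposed.

1.93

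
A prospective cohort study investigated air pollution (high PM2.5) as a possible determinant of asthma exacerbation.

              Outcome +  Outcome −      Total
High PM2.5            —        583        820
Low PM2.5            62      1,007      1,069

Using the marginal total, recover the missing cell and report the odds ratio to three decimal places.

The missing cell is in the exposed row: 820 − 583 = 237.
So a = 237, b = 583, c = 62, d = 1007.
OR = (a·d)/(b·c) = (237 × 1007) / (583 × 62) = 238659 / 36146 = 6.60264

6.603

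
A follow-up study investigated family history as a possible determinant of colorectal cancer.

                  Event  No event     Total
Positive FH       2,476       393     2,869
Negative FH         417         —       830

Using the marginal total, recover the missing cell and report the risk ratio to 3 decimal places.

The missing cell is in the unexposed row: 830 − 417 = 413.
So a = 2476, b = 393, c = 417, d = 413.
RR = [a/(a+b)] / [c/(c+d)] = (2476/2869) / (417/830) = 0.86302/0.50241 = 1.71776

1.718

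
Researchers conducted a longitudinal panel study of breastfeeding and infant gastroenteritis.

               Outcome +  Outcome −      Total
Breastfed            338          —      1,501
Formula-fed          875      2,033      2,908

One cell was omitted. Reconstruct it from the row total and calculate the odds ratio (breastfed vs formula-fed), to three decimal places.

The missing cell is in the exposed row: 1501 − 338 = 1163.
So a = 338, b = 1163, c = 875, d = 2033.
OR = (a·d)/(b·c) = (338 × 2033) / (1163 × 875) = 687154 / 1017625 = 0.67525

0.675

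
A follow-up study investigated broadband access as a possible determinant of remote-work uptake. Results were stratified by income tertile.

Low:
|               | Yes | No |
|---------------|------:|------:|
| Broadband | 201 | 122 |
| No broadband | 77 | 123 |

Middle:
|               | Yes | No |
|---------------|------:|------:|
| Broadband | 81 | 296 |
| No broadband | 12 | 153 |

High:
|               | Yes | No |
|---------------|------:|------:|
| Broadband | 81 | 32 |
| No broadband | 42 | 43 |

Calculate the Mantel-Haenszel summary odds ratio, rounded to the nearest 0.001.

2.803

OR_MH = Σ(aᵢdᵢ/nᵢ) / Σ(bᵢcᵢ/nᵢ), where nᵢ is the stratum total.
Stratum 1 (Low): n = 523; a·d/n = 201·123/523 = 47.2715; b·c/n = 122·77/523 = 17.9618
Stratum 2 (Middle): n = 542; a·d/n = 81·153/542 = 22.8653; b·c/n = 296·12/542 = 6.5535
Stratum 3 (High): n = 198; a·d/n = 81·43/198 = 17.5909; b·c/n = 32·42/198 = 6.7879
OR_MH = (47.2715 + 22.8653 + 17.5909) / (17.9618 + 6.5535 + 6.7879) = 87.7277 / 31.3031 = 2.80252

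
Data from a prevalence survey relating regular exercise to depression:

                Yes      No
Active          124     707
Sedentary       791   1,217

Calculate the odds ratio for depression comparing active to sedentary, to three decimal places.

0.270

Cells: a = 124, b = 707, c = 791, d = 1217.
OR = (a·d)/(b·c) = (124 × 1217) / (707 × 791) = 150908 / 559237 = 0.26985
Exposure is associated with lower odds of depression (OR = 0.27 < 1).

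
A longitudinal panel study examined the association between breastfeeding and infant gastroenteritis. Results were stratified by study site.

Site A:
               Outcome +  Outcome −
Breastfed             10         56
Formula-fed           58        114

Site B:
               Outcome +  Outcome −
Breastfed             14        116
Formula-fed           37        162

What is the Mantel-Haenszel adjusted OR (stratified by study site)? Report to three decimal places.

0.438

OR_MH = Σ(aᵢdᵢ/nᵢ) / Σ(bᵢcᵢ/nᵢ), where nᵢ is the stratum total.
Stratum 1 (Site A): n = 238; a·d/n = 10·114/238 = 4.7899; b·c/n = 56·58/238 = 13.6471
Stratum 2 (Site B): n = 329; a·d/n = 14·162/329 = 6.8936; b·c/n = 116·37/329 = 13.0456
OR_MH = (4.7899 + 6.8936) / (13.6471 + 13.0456) = 11.6835 / 26.6927 = 0.43771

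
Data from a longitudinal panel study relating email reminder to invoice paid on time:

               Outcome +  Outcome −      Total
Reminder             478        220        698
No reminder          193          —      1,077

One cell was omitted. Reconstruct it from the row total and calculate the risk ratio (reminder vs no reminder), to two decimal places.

The missing cell is in the unexposed row: 1077 − 193 = 884.
So a = 478, b = 220, c = 193, d = 884.
RR = [a/(a+b)] / [c/(c+d)] = (478/698) / (193/1077) = 0.68481/0.17920 = 3.82147

3.82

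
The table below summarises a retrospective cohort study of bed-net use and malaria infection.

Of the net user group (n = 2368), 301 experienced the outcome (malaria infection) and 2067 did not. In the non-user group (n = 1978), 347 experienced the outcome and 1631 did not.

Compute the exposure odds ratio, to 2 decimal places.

From the description: a = 301, b = 2067, c = 347, d = 1631.
OR = (a·d)/(b·c) = (301 × 1631) / (2067 × 347) = 490931 / 717249 = 0.68446
Exposure is associated with lower odds of malaria infection (OR = 0.68 < 1).

0.68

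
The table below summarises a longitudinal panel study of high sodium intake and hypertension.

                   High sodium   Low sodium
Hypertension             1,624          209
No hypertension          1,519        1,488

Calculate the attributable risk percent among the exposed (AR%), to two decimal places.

76.16

Reading the table with exposure as columns: a = 1624 (High sodium, case), b = 1519 (High sodium, non-case), c = 209 (Low sodium, case), d = 1488.
Risk in exposed = 1624/3143 = 0.51670; risk in unexposed = 209/1697 = 0.12316.
RR = 0.51670/0.12316 = 4.19544
AR% = (RR − 1)/RR × 100 = (4.19544 − 1)/4.19544 × 100 = 76.1646%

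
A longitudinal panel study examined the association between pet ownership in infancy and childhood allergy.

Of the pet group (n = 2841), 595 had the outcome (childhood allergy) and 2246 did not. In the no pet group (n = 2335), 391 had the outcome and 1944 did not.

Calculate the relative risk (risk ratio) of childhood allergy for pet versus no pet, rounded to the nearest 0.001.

From the description: a = 595, b = 2246, c = 391, d = 1944.
Risk in exposed = 595/2841 = 0.20943; risk in unexposed = 391/2335 = 0.16745.
RR = 0.20943 / 0.16745 = 1.25071
The risk among the exposed is 1.25 times that among the unexposed.

1.251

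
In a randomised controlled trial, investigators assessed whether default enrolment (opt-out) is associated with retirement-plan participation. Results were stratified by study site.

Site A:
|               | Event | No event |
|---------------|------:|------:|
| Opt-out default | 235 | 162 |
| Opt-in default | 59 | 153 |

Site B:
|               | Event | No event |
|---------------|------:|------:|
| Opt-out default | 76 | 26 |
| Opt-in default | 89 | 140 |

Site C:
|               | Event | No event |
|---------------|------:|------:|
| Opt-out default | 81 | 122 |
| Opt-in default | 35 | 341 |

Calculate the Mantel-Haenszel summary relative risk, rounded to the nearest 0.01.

RR_MH = Σ(aᵢ·n₀ᵢ/nᵢ) / Σ(cᵢ·n₁ᵢ/nᵢ), with n₁ᵢ = aᵢ+bᵢ (exposed), n₀ᵢ = cᵢ+dᵢ (unexposed), nᵢ = n₁ᵢ+n₀ᵢ.
Stratum 1 (Site A): n₁ = 397, n₀ = 212, n = 609; a·n₀/n = 235·212/609 = 81.8062; c·n₁/n = 59·397/609 = 38.4614
Stratum 2 (Site B): n₁ = 102, n₀ = 229, n = 331; a·n₀/n = 76·229/331 = 52.5801; c·n₁/n = 89·102/331 = 27.4260
Stratum 3 (Site C): n₁ = 203, n₀ = 376, n = 579; a·n₀/n = 81·376/579 = 52.6010; c·n₁/n = 35·203/579 = 12.2712
RR_MH = (81.8062 + 52.5801 + 52.6010) / (38.4614 + 27.4260 + 12.2712) = 186.9873 / 78.1586 = 2.39241

2.39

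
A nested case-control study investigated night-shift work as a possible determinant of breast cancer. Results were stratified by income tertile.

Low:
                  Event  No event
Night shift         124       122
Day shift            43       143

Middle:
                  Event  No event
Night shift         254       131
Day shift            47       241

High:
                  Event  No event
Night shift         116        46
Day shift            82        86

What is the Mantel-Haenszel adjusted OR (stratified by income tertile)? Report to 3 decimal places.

OR_MH = Σ(aᵢdᵢ/nᵢ) / Σ(bᵢcᵢ/nᵢ), where nᵢ is the stratum total.
Stratum 1 (Low): n = 432; a·d/n = 124·143/432 = 41.0463; b·c/n = 122·43/432 = 12.1435
Stratum 2 (Middle): n = 673; a·d/n = 254·241/673 = 90.9569; b·c/n = 131·47/673 = 9.1486
Stratum 3 (High): n = 330; a·d/n = 116·86/330 = 30.2303; b·c/n = 46·82/330 = 11.4303
OR_MH = (41.0463 + 90.9569 + 30.2303) / (12.1435 + 9.1486 + 11.4303) = 162.2335 / 32.7224 = 4.95787

4.958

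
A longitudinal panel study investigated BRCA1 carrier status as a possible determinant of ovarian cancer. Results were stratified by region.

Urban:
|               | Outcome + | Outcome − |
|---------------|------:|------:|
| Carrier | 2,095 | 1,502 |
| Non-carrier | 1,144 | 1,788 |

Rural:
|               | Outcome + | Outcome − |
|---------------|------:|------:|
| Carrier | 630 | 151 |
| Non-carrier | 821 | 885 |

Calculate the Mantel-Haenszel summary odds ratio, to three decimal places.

OR_MH = Σ(aᵢdᵢ/nᵢ) / Σ(bᵢcᵢ/nᵢ), where nᵢ is the stratum total.
Stratum 1 (Urban): n = 6529; a·d/n = 2095·1788/6529 = 573.7265; b·c/n = 1502·1144/6529 = 263.1778
Stratum 2 (Rural): n = 2487; a·d/n = 630·885/2487 = 224.1858; b·c/n = 151·821/2487 = 49.8476
OR_MH = (573.7265 + 224.1858) / (263.1778 + 49.8476) = 797.9122 / 313.0254 = 2.54903

2.549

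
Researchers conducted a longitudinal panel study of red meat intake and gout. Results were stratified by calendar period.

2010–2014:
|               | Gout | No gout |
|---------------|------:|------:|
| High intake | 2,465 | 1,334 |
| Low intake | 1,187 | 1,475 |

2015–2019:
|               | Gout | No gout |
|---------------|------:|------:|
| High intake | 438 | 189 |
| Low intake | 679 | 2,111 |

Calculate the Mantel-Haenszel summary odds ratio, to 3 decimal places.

OR_MH = Σ(aᵢdᵢ/nᵢ) / Σ(bᵢcᵢ/nᵢ), where nᵢ is the stratum total.
Stratum 1 (2010–2014): n = 6461; a·d/n = 2465·1475/6461 = 562.7418; b·c/n = 1334·1187/6461 = 245.0794
Stratum 2 (2015–2019): n = 3417; a·d/n = 438·2111/3417 = 270.5935; b·c/n = 189·679/3417 = 37.5566
OR_MH = (562.7418 + 270.5935) / (245.0794 + 37.5566) = 833.3353 / 282.6360 = 2.94844

2.948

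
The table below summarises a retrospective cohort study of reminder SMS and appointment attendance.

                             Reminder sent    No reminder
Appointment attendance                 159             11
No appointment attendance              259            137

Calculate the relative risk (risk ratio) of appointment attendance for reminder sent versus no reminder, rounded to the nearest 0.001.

Reading the table with exposure as columns: a = 159 (Reminder sent, case), b = 259 (Reminder sent, non-case), c = 11 (No reminder, case), d = 137.
Risk in exposed = 159/418 = 0.38038; risk in unexposed = 11/148 = 0.07432.
RR = 0.38038 / 0.07432 = 5.11788
The risk among the exposed is 5.12 times that among the unexposed.

5.118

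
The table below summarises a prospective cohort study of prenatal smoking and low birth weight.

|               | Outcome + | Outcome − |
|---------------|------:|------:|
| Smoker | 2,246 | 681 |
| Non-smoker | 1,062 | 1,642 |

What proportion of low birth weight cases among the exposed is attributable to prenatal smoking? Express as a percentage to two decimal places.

48.82

Cells: a = 2246, b = 681, c = 1062, d = 1642.
Risk in exposed = 2246/2927 = 0.76734; risk in unexposed = 1062/2704 = 0.39275.
RR = 0.76734/0.39275 = 1.95375
AR% = (RR − 1)/RR × 100 = (1.95375 − 1)/1.95375 × 100 = 48.8164%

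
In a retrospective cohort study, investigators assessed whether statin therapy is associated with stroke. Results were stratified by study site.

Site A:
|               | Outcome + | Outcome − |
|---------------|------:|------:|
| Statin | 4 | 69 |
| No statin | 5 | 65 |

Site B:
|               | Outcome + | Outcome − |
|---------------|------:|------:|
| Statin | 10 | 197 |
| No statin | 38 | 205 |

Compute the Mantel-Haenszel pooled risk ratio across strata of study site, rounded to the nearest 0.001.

0.367

RR_MH = Σ(aᵢ·n₀ᵢ/nᵢ) / Σ(cᵢ·n₁ᵢ/nᵢ), with n₁ᵢ = aᵢ+bᵢ (exposed), n₀ᵢ = cᵢ+dᵢ (unexposed), nᵢ = n₁ᵢ+n₀ᵢ.
Stratum 1 (Site A): n₁ = 73, n₀ = 70, n = 143; a·n₀/n = 4·70/143 = 1.9580; c·n₁/n = 5·73/143 = 2.5524
Stratum 2 (Site B): n₁ = 207, n₀ = 243, n = 450; a·n₀/n = 10·243/450 = 5.4000; c·n₁/n = 38·207/450 = 17.4800
RR_MH = (1.9580 + 5.4000) / (2.5524 + 17.4800) = 7.3580 / 20.0324 = 0.36731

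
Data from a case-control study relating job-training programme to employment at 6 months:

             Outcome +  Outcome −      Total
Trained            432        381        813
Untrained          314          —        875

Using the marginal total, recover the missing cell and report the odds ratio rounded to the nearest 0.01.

2.03

The missing cell is in the unexposed row: 875 − 314 = 561.
So a = 432, b = 381, c = 314, d = 561.
OR = (a·d)/(b·c) = (432 × 561) / (381 × 314) = 242352 / 119634 = 2.02578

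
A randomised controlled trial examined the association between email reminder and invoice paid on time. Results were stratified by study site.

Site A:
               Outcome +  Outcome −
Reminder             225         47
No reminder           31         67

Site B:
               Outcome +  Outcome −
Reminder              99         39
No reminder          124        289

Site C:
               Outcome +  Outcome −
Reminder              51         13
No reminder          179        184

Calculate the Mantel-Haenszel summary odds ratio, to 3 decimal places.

OR_MH = Σ(aᵢdᵢ/nᵢ) / Σ(bᵢcᵢ/nᵢ), where nᵢ is the stratum total.
Stratum 1 (Site A): n = 370; a·d/n = 225·67/370 = 40.7432; b·c/n = 47·31/370 = 3.9378
Stratum 2 (Site B): n = 551; a·d/n = 99·289/551 = 51.9256; b·c/n = 39·124/551 = 8.7768
Stratum 3 (Site C): n = 427; a·d/n = 51·184/427 = 21.9766; b·c/n = 13·179/427 = 5.4496
OR_MH = (40.7432 + 51.9256 + 21.9766) / (3.9378 + 8.7768 + 5.4496) = 114.6454 / 18.1643 = 6.31159

6.312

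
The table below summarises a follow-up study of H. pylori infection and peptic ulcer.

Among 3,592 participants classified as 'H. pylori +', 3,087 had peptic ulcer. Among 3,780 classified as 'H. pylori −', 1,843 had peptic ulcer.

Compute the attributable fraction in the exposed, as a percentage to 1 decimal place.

From the description: a = 3087, b = 505, c = 1843, d = 1937.
Risk in exposed = 3087/3592 = 0.85941; risk in unexposed = 1843/3780 = 0.48757.
RR = 0.85941/0.48757 = 1.76265
AR% = (RR − 1)/RR × 100 = (1.76265 − 1)/1.76265 × 100 = 43.2673%

43.3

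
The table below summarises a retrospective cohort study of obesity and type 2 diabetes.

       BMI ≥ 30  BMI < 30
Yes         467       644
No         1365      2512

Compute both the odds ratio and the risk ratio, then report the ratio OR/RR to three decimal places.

Reading the table with exposure as columns: a = 467 (BMI ≥ 30, case), b = 1365 (BMI ≥ 30, non-case), c = 644 (BMI < 30, case), d = 2512.
OR = (467·2512)/(1365·644) = 1173104/879060 = 1.33450
Risk in exposed = 467/1832 = 0.25491; risk in unexposed = 644/3156 = 0.20406; RR = 1.24923
OR/RR = 1.33450 / 1.24923 = 1.06826
The outcome is not rare, so the OR lies further from 1 than the RR.

1.068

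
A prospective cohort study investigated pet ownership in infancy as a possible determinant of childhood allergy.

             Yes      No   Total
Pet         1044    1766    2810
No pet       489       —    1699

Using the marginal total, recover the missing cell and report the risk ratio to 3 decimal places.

1.291

The missing cell is in the unexposed row: 1699 − 489 = 1210.
So a = 1044, b = 1766, c = 489, d = 1210.
RR = [a/(a+b)] / [c/(c+d)] = (1044/2810) / (489/1699) = 0.37153/0.28782 = 1.29086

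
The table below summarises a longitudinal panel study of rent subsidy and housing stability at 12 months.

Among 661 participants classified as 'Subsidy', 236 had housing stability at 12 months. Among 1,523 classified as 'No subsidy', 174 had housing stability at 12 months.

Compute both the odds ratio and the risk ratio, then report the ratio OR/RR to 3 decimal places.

1.378

From the description: a = 236, b = 425, c = 174, d = 1349.
OR = (236·1349)/(425·174) = 318364/73950 = 4.30513
Risk in exposed = 236/661 = 0.35703; risk in unexposed = 174/1523 = 0.11425; RR = 3.12508
OR/RR = 4.30513 / 3.12508 = 1.37760
The outcome is not rare, so the OR lies further from 1 than the RR.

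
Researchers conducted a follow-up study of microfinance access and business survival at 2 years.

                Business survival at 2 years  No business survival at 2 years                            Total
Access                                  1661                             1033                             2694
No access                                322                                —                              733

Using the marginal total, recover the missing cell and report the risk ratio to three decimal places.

The missing cell is in the unexposed row: 733 − 322 = 411.
So a = 1661, b = 1033, c = 322, d = 411.
RR = [a/(a+b)] / [c/(c+d)] = (1661/2694) / (322/733) = 0.61656/0.43929 = 1.40352

1.404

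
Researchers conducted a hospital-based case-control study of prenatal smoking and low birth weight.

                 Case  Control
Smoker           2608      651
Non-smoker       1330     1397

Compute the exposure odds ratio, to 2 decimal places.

Cells: a = 2608, b = 651, c = 1330, d = 1397.
OR = (a·d)/(b·c) = (2608 × 1397) / (651 × 1330) = 3643376 / 865830 = 4.20796
The odds of low birth weight are about 4.21 times as high in the smoker group.

4.21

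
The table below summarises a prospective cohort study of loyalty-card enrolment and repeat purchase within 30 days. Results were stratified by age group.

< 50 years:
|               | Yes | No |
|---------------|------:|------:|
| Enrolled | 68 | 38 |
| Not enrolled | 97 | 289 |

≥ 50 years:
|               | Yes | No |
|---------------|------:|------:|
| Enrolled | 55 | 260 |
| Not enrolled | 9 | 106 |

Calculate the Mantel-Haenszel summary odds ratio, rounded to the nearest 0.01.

OR_MH = Σ(aᵢdᵢ/nᵢ) / Σ(bᵢcᵢ/nᵢ), where nᵢ is the stratum total.
Stratum 1 (< 50 years): n = 492; a·d/n = 68·289/492 = 39.9431; b·c/n = 38·97/492 = 7.4919
Stratum 2 (≥ 50 years): n = 430; a·d/n = 55·106/430 = 13.5581; b·c/n = 260·9/430 = 5.4419
OR_MH = (39.9431 + 13.5581) / (7.4919 + 5.4419) = 53.5012 / 12.9337 = 4.13657

4.14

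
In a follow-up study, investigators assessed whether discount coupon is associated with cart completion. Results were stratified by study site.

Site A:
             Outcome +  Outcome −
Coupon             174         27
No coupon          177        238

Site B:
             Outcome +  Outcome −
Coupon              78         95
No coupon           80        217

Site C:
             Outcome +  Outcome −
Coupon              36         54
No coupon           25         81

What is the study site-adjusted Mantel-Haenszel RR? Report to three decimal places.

1.885

RR_MH = Σ(aᵢ·n₀ᵢ/nᵢ) / Σ(cᵢ·n₁ᵢ/nᵢ), with n₁ᵢ = aᵢ+bᵢ (exposed), n₀ᵢ = cᵢ+dᵢ (unexposed), nᵢ = n₁ᵢ+n₀ᵢ.
Stratum 1 (Site A): n₁ = 201, n₀ = 415, n = 616; a·n₀/n = 174·415/616 = 117.2240; c·n₁/n = 177·201/616 = 57.7549
Stratum 2 (Site B): n₁ = 173, n₀ = 297, n = 470; a·n₀/n = 78·297/470 = 49.2894; c·n₁/n = 80·173/470 = 29.4468
Stratum 3 (Site C): n₁ = 90, n₀ = 106, n = 196; a·n₀/n = 36·106/196 = 19.4694; c·n₁/n = 25·90/196 = 11.4796
RR_MH = (117.2240 + 49.2894 + 19.4694) / (57.7549 + 29.4468 + 11.4796) = 185.9828 / 98.6813 = 1.88468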